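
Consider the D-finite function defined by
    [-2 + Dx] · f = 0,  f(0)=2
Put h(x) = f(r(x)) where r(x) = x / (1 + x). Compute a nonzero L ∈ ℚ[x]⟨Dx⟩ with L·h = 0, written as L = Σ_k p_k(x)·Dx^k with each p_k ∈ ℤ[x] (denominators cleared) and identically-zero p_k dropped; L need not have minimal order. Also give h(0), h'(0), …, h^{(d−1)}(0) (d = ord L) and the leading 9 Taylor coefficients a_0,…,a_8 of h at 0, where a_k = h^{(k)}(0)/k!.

L = -2 + (1 + 2·x + x^2)·Dx  (order 1).
h: a_k = 2, 4, 0, -4/3, 4/3, -4/5, 8/45, 20/63, -64/105, …
ICs: h(0) = 2.

f: a_k = 2, 4, 4, 8/3, 4/3, 8/15, 8/45, 16/315, 4/315, …
Substitute x→r, Dx→(1/r')Dx; clear ⇒ L₀.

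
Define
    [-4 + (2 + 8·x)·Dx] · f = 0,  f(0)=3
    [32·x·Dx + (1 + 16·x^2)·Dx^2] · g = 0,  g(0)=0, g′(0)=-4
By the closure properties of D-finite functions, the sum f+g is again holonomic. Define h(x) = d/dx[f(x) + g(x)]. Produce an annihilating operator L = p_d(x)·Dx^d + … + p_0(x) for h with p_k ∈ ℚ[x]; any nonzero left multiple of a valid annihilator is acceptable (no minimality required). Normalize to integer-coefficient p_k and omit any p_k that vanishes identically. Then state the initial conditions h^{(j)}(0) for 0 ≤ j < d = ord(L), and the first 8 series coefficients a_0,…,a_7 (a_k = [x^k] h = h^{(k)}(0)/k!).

L = (-32 - 320·x + 1536·x^2 + 3072·x^3) + (-22 - 128·x + 320·x^2 + 6144·x^3 + 10752·x^4)·Dx + (-1 + 12·x + 96·x^2 + 384·x^3 + 1792·x^4 + 3072·x^5)·Dx^2  (order 2).
h: a_k = 2, -12, 100, -120, -604, -1512, 21928, -20592, …
ICs: h(0) = 2, h′(0) = -12.

f: a_k = 3, 6, -6, 12, -30, 84, -252, 792, …
g: a_k = 0, -4, 0, 64/3, 0, -1024/5, 0, 16384/7, …
f+g: L₀ = lclm(L_f,L_g), ord ≤ 1+2.
h=h₀': d/dx-closure on L₀ ⇒ L.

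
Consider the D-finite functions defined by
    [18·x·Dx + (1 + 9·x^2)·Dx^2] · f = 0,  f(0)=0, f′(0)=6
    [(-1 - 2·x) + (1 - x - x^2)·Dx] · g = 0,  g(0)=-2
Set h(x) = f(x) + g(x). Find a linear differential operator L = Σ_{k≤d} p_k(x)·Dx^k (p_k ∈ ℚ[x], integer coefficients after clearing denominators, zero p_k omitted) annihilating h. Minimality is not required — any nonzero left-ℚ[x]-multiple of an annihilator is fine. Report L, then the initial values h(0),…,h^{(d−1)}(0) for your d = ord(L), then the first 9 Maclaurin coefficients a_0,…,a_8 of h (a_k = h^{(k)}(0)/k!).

f: a_k = 0, 6, 0, -18, 0, 486/5, 0, -4374/7, 0, …
g: a_k = -2, -2, -4, -6, -10, -16, -26, -42, -68, …
L₀ := lclm(L_f,L_g); ord L₀ ≤ 2+1.
L = (36 - 144·x - 1440·x^2 - 2376·x^3 - 3186·x^4 - 486·x^6)·Dx + (-18 - 24·x + 108·x^2 - 444·x^3 - 2313·x^4 - 2178·x^5 - 243·x^6 - 486·x^7)·Dx^2 + (2 + 10·x + 34·x^2 + 48·x^3 + 123·x^4 - 387·x^5 - 198·x^6 - 81·x^7 - 81·x^8)·Dx^3  (order 3).
h: a_k = -2, 4, -4, -24, -10, 406/5, -26, -4668/7, -68, …
ICs: h(0) = -2, h′(0) = 4, h′′(0) = -8.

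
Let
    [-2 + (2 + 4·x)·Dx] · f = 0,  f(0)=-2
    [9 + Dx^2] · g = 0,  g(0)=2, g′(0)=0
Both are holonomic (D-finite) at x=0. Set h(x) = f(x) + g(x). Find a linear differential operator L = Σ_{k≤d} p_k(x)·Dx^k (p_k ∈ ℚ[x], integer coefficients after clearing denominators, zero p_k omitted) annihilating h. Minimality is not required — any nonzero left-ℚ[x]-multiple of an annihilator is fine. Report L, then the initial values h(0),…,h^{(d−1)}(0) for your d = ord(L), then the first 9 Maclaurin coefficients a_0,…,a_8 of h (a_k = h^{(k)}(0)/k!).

f: a_k = -2, -2, 1, -1, 5/4, -7/4, 21/8, -33/8, 429/64, …
g: a_k = 2, 0, -9, 0, 27/4, 0, -81/40, 0, 729/2240, …
Sum ⇒ L₀ = lclm(L_f,L_g) in ℚ(x)⟨Dx⟩.
L = (-27 - 81·x - 81·x^2) + (18 + 117·x + 243·x^2 + 162·x^3)·Dx + (-3 - 9·x - 9·x^2)·Dx^2 + (2 + 13·x + 27·x^2 + 18·x^3)·Dx^3  (order 3).
h: a_k = 0, -2, -8, -1, 8, -7/4, 3/5, -33/8, 246/35, …
ICs: h(0) = 0, h′(0) = -2, h′′(0) = -16.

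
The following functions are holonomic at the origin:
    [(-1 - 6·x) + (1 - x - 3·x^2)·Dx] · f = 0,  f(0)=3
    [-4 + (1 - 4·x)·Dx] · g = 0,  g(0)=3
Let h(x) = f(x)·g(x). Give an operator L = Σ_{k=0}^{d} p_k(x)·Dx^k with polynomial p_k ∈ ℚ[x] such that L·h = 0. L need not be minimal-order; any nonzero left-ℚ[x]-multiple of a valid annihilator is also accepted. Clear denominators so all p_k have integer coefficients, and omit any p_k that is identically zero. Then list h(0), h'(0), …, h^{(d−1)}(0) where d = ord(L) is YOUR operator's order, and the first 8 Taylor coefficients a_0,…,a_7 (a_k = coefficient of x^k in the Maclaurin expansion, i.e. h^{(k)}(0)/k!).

f: a_k = 3, 3, 12, 21, 57, 120, 291, 651, …
g: a_k = 3, 12, 48, 192, 768, 3072, 12288, 49152, …
h₀=f·g: eliminate ⇒ L₀, order ≤ 1·1.
L = (-5 + 2·x + 36·x^2) + (1 - 5·x + x^2 + 12·x^3)·Dx  (order 1).
h: a_k = 9, 45, 216, 927, 3879, 15876, 64377, 259461, …
ICs: h(0) = 9.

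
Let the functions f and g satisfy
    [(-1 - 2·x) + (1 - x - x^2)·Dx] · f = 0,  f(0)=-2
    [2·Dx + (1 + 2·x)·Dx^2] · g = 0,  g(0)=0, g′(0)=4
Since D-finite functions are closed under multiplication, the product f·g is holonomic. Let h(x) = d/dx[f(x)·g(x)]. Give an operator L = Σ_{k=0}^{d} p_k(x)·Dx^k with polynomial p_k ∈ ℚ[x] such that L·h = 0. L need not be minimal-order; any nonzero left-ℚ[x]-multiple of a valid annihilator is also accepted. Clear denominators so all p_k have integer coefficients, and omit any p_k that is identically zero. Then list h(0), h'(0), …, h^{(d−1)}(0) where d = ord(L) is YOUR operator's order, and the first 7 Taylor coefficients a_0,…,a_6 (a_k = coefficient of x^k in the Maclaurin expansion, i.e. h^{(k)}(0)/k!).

f: a_k = -2, -2, -4, -6, -10, -16, -26, …
g: a_k = 0, 4, -4, 16/3, -8, 64/5, -64/3, …
h₀=f·g: eliminate ⇒ L₀, order ≤ 1·2.
h₀' ⇒ L via d/dx closure of L₀.
L = (14 + 36·x + 36·x^2) + (1 + 16·x + 42·x^2 + 28·x^3)·Dx + (-1 - 3·x + x^2 + 8·x^3 + 4·x^4)·Dx^2  (order 2).
h: a_k = -8, 0, -56, -32/3, -704/3, -208/5, -13336/15, …
ICs: h(0) = -8, h′(0) = 0.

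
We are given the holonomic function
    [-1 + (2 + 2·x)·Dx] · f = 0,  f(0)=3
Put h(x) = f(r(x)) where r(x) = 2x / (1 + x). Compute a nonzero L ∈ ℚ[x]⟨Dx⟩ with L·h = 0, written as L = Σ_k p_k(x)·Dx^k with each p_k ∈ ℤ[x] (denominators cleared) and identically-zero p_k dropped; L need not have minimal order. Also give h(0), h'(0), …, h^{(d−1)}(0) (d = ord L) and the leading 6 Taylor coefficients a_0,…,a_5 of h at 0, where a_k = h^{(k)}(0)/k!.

L = -1 + (1 + 4·x + 3·x^2)·Dx  (order 1).
h: a_k = 3, 3, -9/2, 15/2, -111/8, 225/8, …
ICs: h(0) = 3.

f: a_k = 3, 3/2, -3/8, 3/16, -15/128, 21/256, …
L₀ from L_f via x↦r, Dx↦r'^{-1}Dx.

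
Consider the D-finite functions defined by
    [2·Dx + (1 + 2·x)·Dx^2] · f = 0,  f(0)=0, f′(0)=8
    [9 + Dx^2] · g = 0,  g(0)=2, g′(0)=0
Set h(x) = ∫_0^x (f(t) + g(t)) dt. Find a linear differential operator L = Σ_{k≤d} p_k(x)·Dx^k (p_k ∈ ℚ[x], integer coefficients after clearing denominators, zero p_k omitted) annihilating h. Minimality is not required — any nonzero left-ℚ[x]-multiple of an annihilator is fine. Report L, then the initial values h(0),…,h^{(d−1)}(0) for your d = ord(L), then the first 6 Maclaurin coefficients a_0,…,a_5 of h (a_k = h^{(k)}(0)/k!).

f: a_k = 0, 8, -8, 32/3, -16, 128/5, …
g: a_k = 2, 0, -9, 0, 27/4, 0, …
Sum ⇒ L₀ = lclm(L_f,L_g) in ℚ(x)⟨Dx⟩.
h=∫h₀ ⇒ L = L₀·Dx.
L = (594 + 648·x + 648·x^2)·Dx^2 + (153 + 630·x + 972·x^2 + 648·x^3)·Dx^3 + (66 + 72·x + 72·x^2)·Dx^4 + (17 + 70·x + 108·x^2 + 72·x^3)·Dx^5  (order 5).
h: a_k = 0, 2, 4, -17/3, 8/3, -37/20, …
ICs: h(0) = 0, h′(0) = 2, h′′(0) = 8, h′′′(0) = -34, h′′′′(0) = 64.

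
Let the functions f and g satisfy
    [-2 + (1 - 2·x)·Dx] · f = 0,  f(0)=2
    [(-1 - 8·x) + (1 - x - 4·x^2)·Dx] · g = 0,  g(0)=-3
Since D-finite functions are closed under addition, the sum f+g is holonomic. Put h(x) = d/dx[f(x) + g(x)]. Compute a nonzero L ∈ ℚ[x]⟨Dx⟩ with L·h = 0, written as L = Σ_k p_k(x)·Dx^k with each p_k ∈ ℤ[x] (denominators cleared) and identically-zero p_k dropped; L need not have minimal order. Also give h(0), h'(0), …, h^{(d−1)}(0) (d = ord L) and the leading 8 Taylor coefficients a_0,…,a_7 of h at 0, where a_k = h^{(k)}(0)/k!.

L = (12 - 576·x + 1152·x^2 - 3072·x^3 + 1536·x^4) + (15 + 60·x - 288·x^2 + 1152·x^3 - 2880·x^4 + 1536·x^5)·Dx + (-3 + 21·x - 78·x^2 + 128·x^3 + 96·x^4 - 448·x^5 + 256·x^6)·Dx^2  (order 2).
h: a_k = 1, -14, -33, -220, -655, -2490, -7469, -23864, …
ICs: h(0) = 1, h′(0) = -14.

f: a_k = 2, 4, 8, 16, 32, 64, 128, 256, …
g: a_k = -3, -3, -15, -27, -87, -195, -543, -1323, …
Weyl lclm of L_f,L_g ⇒ L₀ (ord ≤ 2).
h=h₀': d/dx-closure on L₀ ⇒ L.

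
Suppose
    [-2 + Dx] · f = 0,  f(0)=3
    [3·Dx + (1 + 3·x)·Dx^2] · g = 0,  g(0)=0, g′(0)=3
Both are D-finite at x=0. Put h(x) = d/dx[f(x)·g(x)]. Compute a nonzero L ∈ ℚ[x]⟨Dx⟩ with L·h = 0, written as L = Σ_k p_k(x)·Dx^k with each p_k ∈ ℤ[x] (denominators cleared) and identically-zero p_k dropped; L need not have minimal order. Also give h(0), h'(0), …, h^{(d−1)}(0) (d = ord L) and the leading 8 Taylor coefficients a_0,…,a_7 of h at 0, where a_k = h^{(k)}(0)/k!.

L = (20 - 24·x + 72·x^2) + (-8 + 6·x - 72·x^2)·Dx + (-1 + 3·x + 18·x^2)·Dx^2  (order 2).
h: a_k = 9, 9, 54, -87, 663/2, -990, 15193/5, -46187/5, …
ICs: h(0) = 9, h′(0) = 9.

f: a_k = 3, 6, 6, 4, 2, 4/5, 4/15, 8/105, …
g: a_k = 0, 3, -9/2, 9, -81/4, 243/5, -243/2, 2187/7, …
h₀=f·g: eliminate ⇒ L₀, order ≤ 1·2.
h₀' ⇒ L via d/dx closure of L₀.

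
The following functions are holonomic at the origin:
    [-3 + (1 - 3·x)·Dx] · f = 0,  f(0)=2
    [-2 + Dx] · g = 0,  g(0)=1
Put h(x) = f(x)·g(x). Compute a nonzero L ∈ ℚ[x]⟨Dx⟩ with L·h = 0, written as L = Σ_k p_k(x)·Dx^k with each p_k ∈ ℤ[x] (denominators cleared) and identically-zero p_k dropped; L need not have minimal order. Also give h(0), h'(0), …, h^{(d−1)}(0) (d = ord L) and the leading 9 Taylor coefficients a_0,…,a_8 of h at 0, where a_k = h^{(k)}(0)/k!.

f: a_k = 2, 6, 18, 54, 162, 486, 1458, 4374, 13122, …
g: a_k = 1, 2, 2, 4/3, 2/3, 4/15, 4/45, 8/315, 2/315, …
L₀ := L_f ⊗_s L_g (sym. prod.), ord ≤ 1.
L = (5 - 6·x) + (-1 + 3·x)·Dx  (order 1).
h: a_k = 2, 10, 34, 314/3, 946/3, 14198/15, 25558/9, 2683606/315, 8050822/315, …
ICs: h(0) = 2.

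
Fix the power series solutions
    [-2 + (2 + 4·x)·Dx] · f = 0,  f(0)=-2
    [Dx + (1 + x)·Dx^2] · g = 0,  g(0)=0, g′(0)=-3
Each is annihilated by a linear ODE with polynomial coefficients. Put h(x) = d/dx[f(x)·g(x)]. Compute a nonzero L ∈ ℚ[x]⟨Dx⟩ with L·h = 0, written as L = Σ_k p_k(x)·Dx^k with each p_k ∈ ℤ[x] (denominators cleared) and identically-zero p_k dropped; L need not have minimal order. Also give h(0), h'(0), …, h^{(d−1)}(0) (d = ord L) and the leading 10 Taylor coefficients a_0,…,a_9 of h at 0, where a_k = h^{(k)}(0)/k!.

L = (1 + 4·x + x^2) + (7 + 27·x + 30·x^2 + 8·x^3)·Dx + (2 + 11·x + 21·x^2 + 16·x^3 + 4·x^4)·Dx^2  (order 2).
h: a_k = 6, 6, -12, 20, -131/4, 1089/20, -927/10, 5658/35, -129009/448, 701693/1344, …
ICs: h(0) = 6, h′(0) = 6.

f: a_k = -2, -2, 1, -1, 5/4, -7/4, 21/8, -33/8, 429/64, -715/64, …
g: a_k = 0, -3, 3/2, -1, 3/4, -3/5, 1/2, -3/7, 3/8, -1/3, …
L₀ := L_f ⊗_s L_g (sym. prod.), ord ≤ 2.
Derive L from L₀ (diff closure).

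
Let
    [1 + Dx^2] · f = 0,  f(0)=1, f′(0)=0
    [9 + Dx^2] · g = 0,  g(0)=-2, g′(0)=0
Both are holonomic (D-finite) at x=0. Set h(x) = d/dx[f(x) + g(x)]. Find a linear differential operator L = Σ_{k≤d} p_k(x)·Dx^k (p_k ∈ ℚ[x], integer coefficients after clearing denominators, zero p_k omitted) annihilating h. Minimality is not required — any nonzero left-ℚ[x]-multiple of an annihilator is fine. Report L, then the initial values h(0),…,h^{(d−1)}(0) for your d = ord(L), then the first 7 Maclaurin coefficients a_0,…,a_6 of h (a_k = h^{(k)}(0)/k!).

f: a_k = 1, 0, -1/2, 0, 1/24, 0, -1/720, …
g: a_k = -2, 0, 9, 0, -27/4, 0, 81/40, …
Sum ⇒ L₀ = lclm(L_f,L_g) in ℚ(x)⟨Dx⟩.
Differentiate: ansatz ord ≤ ord L₀ ⇒ L.
L = 9 + 10·Dx^2 + Dx^4  (order 4).
h: a_k = 0, 17, 0, -161/6, 0, 1457/120, 0, …
ICs: h(0) = 0, h′(0) = 17, h′′(0) = 0, h′′′(0) = -161.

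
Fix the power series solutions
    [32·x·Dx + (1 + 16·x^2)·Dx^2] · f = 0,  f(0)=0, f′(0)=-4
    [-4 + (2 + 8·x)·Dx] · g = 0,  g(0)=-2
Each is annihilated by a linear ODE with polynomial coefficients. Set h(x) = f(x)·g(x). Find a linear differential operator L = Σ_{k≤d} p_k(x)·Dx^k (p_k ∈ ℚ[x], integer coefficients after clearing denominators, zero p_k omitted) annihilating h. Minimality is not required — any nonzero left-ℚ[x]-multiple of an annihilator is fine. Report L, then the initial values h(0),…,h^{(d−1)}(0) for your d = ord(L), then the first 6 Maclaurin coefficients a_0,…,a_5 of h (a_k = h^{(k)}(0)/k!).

f: a_k = 0, -4, 0, 64/3, 0, -1024/5, …
g: a_k = -2, -4, 4, -8, 20, -56, …
Product ⇒ symmetric product L₀, ord ≤ 2.
L = (12 - 64·x - 64·x^2) + (-4 + 16·x + 192·x^2 + 256·x^3)·Dx + (1 + 8·x + 32·x^2 + 128·x^3 + 256·x^4)·Dx^2  (order 2).
h: a_k = 0, 8, 16, -176/3, -160/3, 6224/15, …
ICs: h(0) = 0, h′(0) = 8.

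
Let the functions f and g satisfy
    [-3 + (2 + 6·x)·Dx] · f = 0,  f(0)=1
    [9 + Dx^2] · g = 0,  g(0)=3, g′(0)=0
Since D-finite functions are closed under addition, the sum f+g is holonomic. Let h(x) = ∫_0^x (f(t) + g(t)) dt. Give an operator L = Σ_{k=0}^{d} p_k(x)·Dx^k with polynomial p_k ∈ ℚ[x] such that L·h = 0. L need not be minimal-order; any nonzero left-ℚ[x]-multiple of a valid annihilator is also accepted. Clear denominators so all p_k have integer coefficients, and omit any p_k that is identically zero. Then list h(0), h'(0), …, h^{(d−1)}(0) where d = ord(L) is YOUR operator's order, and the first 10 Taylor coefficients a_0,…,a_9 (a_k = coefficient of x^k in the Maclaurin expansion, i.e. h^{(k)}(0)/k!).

L = (-63 - 216·x - 324·x^2)·Dx + (18 + 198·x + 648·x^2 + 648·x^3)·Dx^2 + (-7 - 24·x - 36·x^2)·Dx^3 + (2 + 22·x + 72·x^2 + 72·x^3)·Dx^4  (order 4).
h: a_k = 0, 4, 3/4, -39/8, 27/64, 891/640, 567/512, -92097/35840, 72171/16384, -10883727/1146880, …
ICs: h(0) = 0, h′(0) = 4, h′′(0) = 3/2, h′′′(0) = -117/4.

f: a_k = 1, 3/2, -9/8, 27/16, -405/128, 1701/256, -15309/1024, 72171/2048, -2814669/32768, 14073345/65536, …
g: a_k = 3, 0, -27/2, 0, 81/8, 0, -243/80, 0, 2187/4480, 0, …
L₀ := lclm(L_f,L_g); ord L₀ ≤ 1+2.
h=∫₀ˣh₀: take L = L₀·Dx.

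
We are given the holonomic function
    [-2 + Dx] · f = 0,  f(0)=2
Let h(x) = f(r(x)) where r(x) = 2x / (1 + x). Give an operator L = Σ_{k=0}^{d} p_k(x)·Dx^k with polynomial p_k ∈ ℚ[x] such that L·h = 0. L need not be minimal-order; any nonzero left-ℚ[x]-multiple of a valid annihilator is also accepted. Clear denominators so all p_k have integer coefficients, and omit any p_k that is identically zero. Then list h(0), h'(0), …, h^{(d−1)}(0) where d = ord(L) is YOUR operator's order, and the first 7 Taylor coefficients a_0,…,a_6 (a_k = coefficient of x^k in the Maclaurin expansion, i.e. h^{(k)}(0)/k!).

f: a_k = 2, 4, 4, 8/3, 4/3, 8/15, 8/45, …
f∘r: x↦r, Dx↦Dx/r' in L_f ⇒ L₀.
L = -4 + (1 + 2·x + x^2)·Dx  (order 1).
h: a_k = 2, 8, 8, -8/3, -8/3, 56/15, -88/45, …
ICs: h(0) = 2.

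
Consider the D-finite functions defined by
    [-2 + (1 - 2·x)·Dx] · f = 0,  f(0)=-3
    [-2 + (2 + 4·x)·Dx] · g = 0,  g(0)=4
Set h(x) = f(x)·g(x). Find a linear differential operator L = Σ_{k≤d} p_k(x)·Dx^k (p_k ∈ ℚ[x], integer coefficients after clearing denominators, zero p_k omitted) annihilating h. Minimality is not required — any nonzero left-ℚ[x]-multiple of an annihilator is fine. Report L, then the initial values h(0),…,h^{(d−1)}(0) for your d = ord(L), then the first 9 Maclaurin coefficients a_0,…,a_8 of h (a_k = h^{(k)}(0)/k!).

L = (3 + 2·x) + (-1 + 4·x^2)·Dx  (order 1).
h: a_k = -12, -36, -66, -138, -537/2, -1095/2, -4317/4, -8733/4, -138441/32, …
ICs: h(0) = -12.

f: a_k = -3, -6, -12, -24, -48, -96, -192, -384, -768, …
g: a_k = 4, 4, -2, 2, -5/2, 7/2, -21/4, 33/4, -429/32, …
L₀ := L_f ⊗_s L_g (sym. prod.), ord ≤ 1.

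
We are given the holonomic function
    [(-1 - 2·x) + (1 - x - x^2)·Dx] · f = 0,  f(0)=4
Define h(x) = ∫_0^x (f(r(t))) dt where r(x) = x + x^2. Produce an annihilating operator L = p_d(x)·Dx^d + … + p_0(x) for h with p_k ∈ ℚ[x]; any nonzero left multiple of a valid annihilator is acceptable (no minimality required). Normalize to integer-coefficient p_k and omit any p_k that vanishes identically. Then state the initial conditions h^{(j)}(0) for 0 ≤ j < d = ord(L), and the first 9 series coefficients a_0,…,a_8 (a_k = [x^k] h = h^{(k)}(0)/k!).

f: a_k = 4, 4, 8, 12, 20, 32, 52, 84, 136, …
Change of var in L_f (x↦r) gives L₀.
h=∫₀ˣh₀: take L = L₀·Dx.
L = (1 + 4·x + 6·x^2 + 4·x^3)·Dx + (-1 + x + 2·x^2 + 2·x^3 + x^4)·Dx^2  (order 2).
h: a_k = 0, 4, 2, 4, 7, 64/5, 74/3, 344/7, 199/2, …
ICs: h(0) = 0, h′(0) = 4.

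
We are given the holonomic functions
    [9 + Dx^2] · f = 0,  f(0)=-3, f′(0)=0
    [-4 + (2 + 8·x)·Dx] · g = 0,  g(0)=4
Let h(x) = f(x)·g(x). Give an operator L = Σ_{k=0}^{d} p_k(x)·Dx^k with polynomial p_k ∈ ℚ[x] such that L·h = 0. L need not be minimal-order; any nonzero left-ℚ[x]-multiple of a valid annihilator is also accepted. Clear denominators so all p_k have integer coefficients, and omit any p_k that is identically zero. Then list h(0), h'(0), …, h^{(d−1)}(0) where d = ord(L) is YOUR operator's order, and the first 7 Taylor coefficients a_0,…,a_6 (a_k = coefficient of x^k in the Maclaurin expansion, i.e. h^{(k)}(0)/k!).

f: a_k = -3, 0, 27/2, 0, -81/8, 0, 243/80, …
g: a_k = 4, 8, -8, 16, -40, 112, -336, …
Product ⇒ symmetric product L₀, ord ≤ 2.
L = (21 + 72·x + 144·x^2) + (-4 - 16·x)·Dx + (1 + 8·x + 16·x^2)·Dx^2  (order 2).
h: a_k = -12, -24, 78, 60, -57/2, -201, 11223/20, …
ICs: h(0) = -12, h′(0) = -24.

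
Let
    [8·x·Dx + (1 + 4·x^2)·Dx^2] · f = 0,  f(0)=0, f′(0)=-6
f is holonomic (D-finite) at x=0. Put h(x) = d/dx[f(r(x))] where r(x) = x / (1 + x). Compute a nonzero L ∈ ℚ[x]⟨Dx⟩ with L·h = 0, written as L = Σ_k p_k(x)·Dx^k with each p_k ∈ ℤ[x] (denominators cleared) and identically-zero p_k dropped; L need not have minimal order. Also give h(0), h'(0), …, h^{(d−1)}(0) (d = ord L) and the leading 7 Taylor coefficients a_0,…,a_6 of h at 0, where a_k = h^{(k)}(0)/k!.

f: a_k = 0, -6, 0, 8, 0, -96/5, 0, …
h₀=f(r): pull back L_f along r ⇒ L₀.
h₀' ⇒ L via d/dx closure of L₀.
L = (2 + 10·x) + (1 + 2·x + 5·x^2)·Dx  (order 1).
h: a_k = -6, 12, 6, -72, 114, 132, -834, …
ICs: h(0) = -6.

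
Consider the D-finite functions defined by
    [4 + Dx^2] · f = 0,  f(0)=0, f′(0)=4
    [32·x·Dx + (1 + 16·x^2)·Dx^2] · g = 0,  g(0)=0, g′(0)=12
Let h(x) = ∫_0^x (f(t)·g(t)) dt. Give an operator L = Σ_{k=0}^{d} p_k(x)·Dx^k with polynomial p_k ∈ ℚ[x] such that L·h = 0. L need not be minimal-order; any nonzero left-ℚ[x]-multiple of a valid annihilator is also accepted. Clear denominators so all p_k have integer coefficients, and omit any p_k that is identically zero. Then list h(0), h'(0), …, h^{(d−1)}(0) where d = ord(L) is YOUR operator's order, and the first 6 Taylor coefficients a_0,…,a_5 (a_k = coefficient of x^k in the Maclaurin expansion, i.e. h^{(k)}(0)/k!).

L = (1360 + 60416·x^2 + 106496·x^4 + 262144·x^6 + 1048576·x^8)·Dx + (2304·x + 45056·x^3 + 196608·x^5 + 1048576·x^7)·Dx^2 + (360 + 15872·x^2 + 36864·x^4 + 131072·x^6 + 524288·x^8)·Dx^3 + (576·x + 11264·x^3 + 49152·x^5 + 262144·x^7)·Dx^4 + (5 + 192·x^2 + 2560·x^4 + 16384·x^6 + 65536·x^8)·Dx^5  (order 5).
h: a_k = 0, 0, 0, 16, 0, -288/5, …
ICs: h(0) = 0, h′(0) = 0, h′′(0) = 0, h′′′(0) = 96, h′′′′(0) = 0.

f: a_k = 0, 4, 0, -8/3, 0, 8/15, …
g: a_k = 0, 12, 0, -64, 0, 3072/5, …
f·g: L₀ = L_f ⊗_s L_g, ord ≤ 2·2.
Integrate: L := L₀·Dx.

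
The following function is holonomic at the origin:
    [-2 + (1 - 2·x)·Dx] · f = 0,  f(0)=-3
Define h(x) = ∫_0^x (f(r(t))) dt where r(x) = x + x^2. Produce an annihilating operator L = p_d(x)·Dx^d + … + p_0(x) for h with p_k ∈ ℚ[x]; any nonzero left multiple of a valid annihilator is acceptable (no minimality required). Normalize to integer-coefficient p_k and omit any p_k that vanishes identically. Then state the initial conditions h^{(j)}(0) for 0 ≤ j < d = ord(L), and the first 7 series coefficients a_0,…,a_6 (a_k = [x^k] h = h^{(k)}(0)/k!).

f: a_k = -3, -6, -12, -24, -48, -96, -192, …
Substitute x→r, Dx→(1/r')Dx; clear ⇒ L₀.
Integrate: L := L₀·Dx.
L = (2 + 4·x)·Dx + (-1 + 2·x + 2·x^2)·Dx^2  (order 2).
h: a_k = 0, -3, -3, -6, -12, -132/5, -60, …
ICs: h(0) = 0, h′(0) = -3.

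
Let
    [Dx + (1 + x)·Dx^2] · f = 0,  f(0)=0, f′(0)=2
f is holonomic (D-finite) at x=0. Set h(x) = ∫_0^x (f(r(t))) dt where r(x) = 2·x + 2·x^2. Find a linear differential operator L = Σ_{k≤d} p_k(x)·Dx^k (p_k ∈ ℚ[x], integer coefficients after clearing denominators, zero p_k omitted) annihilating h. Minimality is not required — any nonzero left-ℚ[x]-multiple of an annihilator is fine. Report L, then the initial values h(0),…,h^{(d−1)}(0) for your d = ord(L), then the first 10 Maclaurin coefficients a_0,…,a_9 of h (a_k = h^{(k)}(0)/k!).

f: a_k = 0, 2, -1, 2/3, -1/2, 2/5, -1/3, 2/7, -1/4, 2/9, …
f∘r: x↦r, Dx↦Dx/r' in L_f ⇒ L₀.
h=∫h₀ ⇒ L = L₀·Dx.
L = (4·x + 4·x^2)·Dx^2 + (1 + 4·x + 6·x^2 + 4·x^3)·Dx^3  (order 3).
h: a_k = 0, 0, 2, 0, -2/3, 4/5, -8/15, 0, 4/7, -8/9, …
ICs: h(0) = 0, h′(0) = 0, h′′(0) = 4.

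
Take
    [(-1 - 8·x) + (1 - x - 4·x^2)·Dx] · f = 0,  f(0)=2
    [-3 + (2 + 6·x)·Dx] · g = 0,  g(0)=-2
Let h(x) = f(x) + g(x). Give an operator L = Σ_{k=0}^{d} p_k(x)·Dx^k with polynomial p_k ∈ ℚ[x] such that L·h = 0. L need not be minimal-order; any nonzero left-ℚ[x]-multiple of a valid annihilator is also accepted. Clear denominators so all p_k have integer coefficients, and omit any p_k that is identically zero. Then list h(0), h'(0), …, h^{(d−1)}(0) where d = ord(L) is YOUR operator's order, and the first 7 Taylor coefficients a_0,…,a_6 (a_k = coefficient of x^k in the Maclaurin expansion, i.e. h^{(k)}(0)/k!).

f: a_k = 2, 2, 10, 18, 58, 130, 362, …
g: a_k = -2, -3, 9/4, -27/8, 405/64, -1701/128, 15309/512, …
L₀ := lclm(L_f,L_g); ord L₀ ≤ 1+1.
L = (-69 - 387·x - 900·x^2 - 1440·x^3) + (49 + 318·x + 1257·x^2 + 3240·x^3 + 3600·x^4)·Dx + (2 - 46·x - 234·x^2 + 86·x^3 + 1440·x^4 + 1440·x^5)·Dx^2  (order 2).
h: a_k = 0, -1, 49/4, 117/8, 4117/64, 14939/128, 200653/512, …
ICs: h(0) = 0, h′(0) = -1.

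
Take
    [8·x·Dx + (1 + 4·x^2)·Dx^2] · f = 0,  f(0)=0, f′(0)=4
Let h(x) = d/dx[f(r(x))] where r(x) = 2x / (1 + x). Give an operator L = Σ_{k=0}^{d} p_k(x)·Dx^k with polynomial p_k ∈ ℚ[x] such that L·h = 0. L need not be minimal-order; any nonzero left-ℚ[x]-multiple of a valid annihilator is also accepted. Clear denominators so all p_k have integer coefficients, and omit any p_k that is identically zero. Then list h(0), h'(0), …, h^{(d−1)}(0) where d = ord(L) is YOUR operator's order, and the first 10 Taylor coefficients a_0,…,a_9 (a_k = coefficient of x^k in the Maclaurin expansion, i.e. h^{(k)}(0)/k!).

f: a_k = 0, 4, 0, -16/3, 0, 64/5, 0, -256/7, 0, 1024/9, …
L₀ from L_f via x↦r, Dx↦r'^{-1}Dx.
h₀' ⇒ L via d/dx closure of L₀.
L = (2 + 34·x) + (1 + 2·x + 17·x^2)·Dx  (order 1).
h: a_k = 8, -16, -104, 480, 808, -9776, 5816, 154560, -407992, -1811536, …
ICs: h(0) = 8.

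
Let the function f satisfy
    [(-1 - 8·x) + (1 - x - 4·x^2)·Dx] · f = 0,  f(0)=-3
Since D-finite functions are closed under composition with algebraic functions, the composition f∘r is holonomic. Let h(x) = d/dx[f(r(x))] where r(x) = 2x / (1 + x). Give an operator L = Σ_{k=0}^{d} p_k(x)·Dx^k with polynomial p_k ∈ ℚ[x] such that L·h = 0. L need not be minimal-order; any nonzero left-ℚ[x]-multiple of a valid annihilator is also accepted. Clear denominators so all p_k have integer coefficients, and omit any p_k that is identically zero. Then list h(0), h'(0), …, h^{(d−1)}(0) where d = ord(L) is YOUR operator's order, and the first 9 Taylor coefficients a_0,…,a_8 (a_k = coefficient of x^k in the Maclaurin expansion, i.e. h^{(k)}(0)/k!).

L = (18 + 102·x + 918·x^2 + 578·x^3) + (-1 - 18·x + 306·x^3 + 289·x^4)·Dx  (order 1).
h: a_k = -6, -108, -306, -3672, -8670, -93636, -206346, -2122416, -4510134, …
ICs: h(0) = -6.

f: a_k = -3, -3, -15, -27, -87, -195, -543, -1323, -3495, …
h₀=f(r): pull back L_f along r ⇒ L₀.
h=h₀': d/dx-closure on L₀ ⇒ L.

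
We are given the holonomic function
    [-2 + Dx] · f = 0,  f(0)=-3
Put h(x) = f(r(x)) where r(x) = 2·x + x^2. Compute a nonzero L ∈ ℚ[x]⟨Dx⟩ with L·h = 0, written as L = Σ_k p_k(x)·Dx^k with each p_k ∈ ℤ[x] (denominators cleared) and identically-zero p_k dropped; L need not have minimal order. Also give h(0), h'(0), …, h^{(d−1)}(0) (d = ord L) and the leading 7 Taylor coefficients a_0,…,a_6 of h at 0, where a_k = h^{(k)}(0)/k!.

L = (-4 - 4·x) + Dx  (order 1).
h: a_k = -3, -12, -30, -56, -86, -568/5, -1996/15, …
ICs: h(0) = -3.

f: a_k = -3, -6, -6, -4, -2, -4/5, -4/15, …
Substitute x→r, Dx→(1/r')Dx; clear ⇒ L₀.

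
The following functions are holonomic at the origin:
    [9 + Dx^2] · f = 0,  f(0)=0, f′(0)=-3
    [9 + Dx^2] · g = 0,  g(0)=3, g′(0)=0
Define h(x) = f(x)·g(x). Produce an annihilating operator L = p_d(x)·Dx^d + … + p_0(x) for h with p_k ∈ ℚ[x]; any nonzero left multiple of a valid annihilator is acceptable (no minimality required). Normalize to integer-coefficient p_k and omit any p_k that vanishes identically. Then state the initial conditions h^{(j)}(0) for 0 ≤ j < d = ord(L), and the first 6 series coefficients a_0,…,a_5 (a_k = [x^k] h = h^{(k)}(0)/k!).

f: a_k = 0, -3, 0, 9/2, 0, -81/40, …
g: a_k = 3, 0, -27/2, 0, 81/8, 0, …
L₀ := L_f ⊗_s L_g (sym. prod.), ord ≤ 4.
L = 36·Dx + Dx^3  (order 3).
h: a_k = 0, -9, 0, 54, 0, -486/5, …
ICs: h(0) = 0, h′(0) = -9, h′′(0) = 0.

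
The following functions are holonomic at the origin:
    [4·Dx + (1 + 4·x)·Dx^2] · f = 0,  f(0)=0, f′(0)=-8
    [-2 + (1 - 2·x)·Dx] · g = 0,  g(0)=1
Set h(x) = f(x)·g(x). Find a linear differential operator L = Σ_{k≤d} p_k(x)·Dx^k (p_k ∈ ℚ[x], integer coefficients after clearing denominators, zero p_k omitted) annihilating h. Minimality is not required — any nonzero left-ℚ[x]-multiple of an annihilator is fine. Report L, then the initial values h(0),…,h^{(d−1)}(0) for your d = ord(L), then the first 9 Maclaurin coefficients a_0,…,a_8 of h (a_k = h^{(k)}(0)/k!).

L = 8 + 24·x·Dx + (-1 - 2·x + 8·x^2)·Dx^2  (order 2).
h: a_k = 0, -8, 0, -128/3, 128/3, -4864/15, 3584/5, -113664/35, 346112/35, …
ICs: h(0) = 0, h′(0) = -8.

f: a_k = 0, -8, 16, -128/3, 128, -2048/5, 4096/3, -32768/7, 16384, …
g: a_k = 1, 2, 4, 8, 16, 32, 64, 128, 256, …
Sym-product of L_f,L_g gives L₀ (≤ ord 2).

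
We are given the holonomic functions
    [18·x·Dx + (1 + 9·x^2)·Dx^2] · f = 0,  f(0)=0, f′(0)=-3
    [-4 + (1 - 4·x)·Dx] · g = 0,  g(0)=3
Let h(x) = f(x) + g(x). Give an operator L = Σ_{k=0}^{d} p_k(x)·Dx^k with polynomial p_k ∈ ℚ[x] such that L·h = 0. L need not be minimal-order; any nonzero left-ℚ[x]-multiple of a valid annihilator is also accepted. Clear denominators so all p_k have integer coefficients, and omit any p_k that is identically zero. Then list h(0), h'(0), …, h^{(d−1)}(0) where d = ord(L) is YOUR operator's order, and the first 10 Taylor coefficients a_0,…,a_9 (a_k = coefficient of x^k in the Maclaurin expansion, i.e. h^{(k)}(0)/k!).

f: a_k = 0, -3, 0, 9, 0, -243/5, 0, 2187/7, 0, -2187, …
g: a_k = 3, 12, 48, 192, 768, 3072, 12288, 49152, 196608, 786432, …
L₀ := lclm(L_f,L_g); ord L₀ ≤ 2+1.
L = (72 - 1152·x - 1944·x^2)·Dx + (-57 + 72·x - 765·x^2 - 1944·x^3)·Dx^2 + (4 - 7·x - 63·x^3 - 324·x^4)·Dx^3  (order 3).
h: a_k = 3, 9, 48, 201, 768, 15117/5, 12288, 346251/7, 196608, 784245, …
ICs: h(0) = 3, h′(0) = 9, h′′(0) = 96.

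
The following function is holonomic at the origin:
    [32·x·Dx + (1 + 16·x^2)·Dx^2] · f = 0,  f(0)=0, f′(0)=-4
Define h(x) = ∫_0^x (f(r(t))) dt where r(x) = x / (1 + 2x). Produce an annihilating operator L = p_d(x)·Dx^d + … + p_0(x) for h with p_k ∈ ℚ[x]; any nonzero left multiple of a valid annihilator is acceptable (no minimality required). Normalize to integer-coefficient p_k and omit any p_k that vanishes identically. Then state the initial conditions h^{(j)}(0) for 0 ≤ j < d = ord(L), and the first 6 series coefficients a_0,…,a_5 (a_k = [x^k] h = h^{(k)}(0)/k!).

L = (4 + 40·x)·Dx^2 + (1 + 4·x + 20·x^2)·Dx^3  (order 3).
h: a_k = 0, 0, -2, 8/3, 4/3, -96/5, …
ICs: h(0) = 0, h′(0) = 0, h′′(0) = -4.

f: a_k = 0, -4, 0, 64/3, 0, -1024/5, …
Substitute x→r, Dx→(1/r')Dx; clear ⇒ L₀.
Integrate: L := L₀·Dx.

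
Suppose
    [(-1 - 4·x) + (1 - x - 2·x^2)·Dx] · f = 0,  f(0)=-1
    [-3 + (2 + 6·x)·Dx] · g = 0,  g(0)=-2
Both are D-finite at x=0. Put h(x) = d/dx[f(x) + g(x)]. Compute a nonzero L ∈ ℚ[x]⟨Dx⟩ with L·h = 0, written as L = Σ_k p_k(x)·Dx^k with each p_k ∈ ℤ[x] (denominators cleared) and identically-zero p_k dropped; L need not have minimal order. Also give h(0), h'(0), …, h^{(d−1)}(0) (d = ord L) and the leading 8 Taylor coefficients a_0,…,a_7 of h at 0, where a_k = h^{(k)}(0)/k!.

f: a_k = -1, -1, -3, -5, -11, -21, -43, -85, …
g: a_k = -2, -3, 9/4, -27/8, 405/64, -1701/128, 15309/512, -72171/1024, …
Sum ⇒ L₀ = lclm(L_f,L_g) in ℚ(x)⟨Dx⟩.
Differentiate: ansatz ord ≤ ord L₀ ⇒ L.
L = (-114 - 522·x - 1152·x^2 - 816·x^3 - 720·x^4) + (-31 - 414·x - 1803·x^2 - 3208·x^3 - 3084·x^4 - 2160·x^5)·Dx + (10 + 66·x + 110·x^2 - 74·x^3 - 456·x^4 - 808·x^5 - 480·x^6)·Dx^2  (order 2).
h: a_k = -4, -3/2, -201/8, -299/16, -21945/128, -20121/256, -1114477/1024, 13005/2048, …
ICs: h(0) = -4, h′(0) = -3/2.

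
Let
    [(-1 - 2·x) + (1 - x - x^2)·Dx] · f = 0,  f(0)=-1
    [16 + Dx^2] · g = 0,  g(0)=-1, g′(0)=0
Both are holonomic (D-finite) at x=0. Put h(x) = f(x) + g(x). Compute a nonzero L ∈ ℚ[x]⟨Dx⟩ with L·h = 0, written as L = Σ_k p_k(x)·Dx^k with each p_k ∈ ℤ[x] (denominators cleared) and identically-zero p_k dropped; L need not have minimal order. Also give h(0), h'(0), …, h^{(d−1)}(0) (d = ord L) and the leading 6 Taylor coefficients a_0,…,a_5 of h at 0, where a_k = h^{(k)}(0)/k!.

f: a_k = -1, -1, -2, -3, -5, -8, …
g: a_k = -1, 0, 8, 0, -32/3, 0, …
L₀ := lclm(L_f,L_g); ord L₀ ≤ 1+2.
L = (272 + 384·x - 352·x^2 + 192·x^3 + 640·x^4 + 256·x^5) + (-160 + 368·x + 32·x^2 - 544·x^3 + 48·x^4 + 384·x^5 + 128·x^6)·Dx + (17 + 24·x - 22·x^2 + 12·x^3 + 40·x^4 + 16·x^5)·Dx^2 + (-10 + 23·x + 2·x^2 - 34·x^3 + 3·x^4 + 24·x^5 + 8·x^6)·Dx^3  (order 3).
h: a_k = -2, -1, 6, -3, -47/3, -8, …
ICs: h(0) = -2, h′(0) = -1, h′′(0) = 12.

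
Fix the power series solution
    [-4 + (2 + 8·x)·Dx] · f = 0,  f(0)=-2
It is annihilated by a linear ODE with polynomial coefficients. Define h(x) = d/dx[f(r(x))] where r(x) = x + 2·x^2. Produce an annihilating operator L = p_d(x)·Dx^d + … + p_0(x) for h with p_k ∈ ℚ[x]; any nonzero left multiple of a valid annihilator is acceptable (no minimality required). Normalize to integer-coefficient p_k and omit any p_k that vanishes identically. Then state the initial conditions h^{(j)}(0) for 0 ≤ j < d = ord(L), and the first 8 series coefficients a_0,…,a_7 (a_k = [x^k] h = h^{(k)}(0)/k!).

L = 2 + (-1 - 8·x - 24·x^2 - 32·x^3)·Dx  (order 1).
h: a_k = -4, -8, 24, -48, 40, 144, -784, 1952, …
ICs: h(0) = -4.

f: a_k = -2, -4, 4, -8, 20, -56, 168, -528, …
h₀=f(r): pull back L_f along r ⇒ L₀.
h=h₀': d/dx-closure on L₀ ⇒ L.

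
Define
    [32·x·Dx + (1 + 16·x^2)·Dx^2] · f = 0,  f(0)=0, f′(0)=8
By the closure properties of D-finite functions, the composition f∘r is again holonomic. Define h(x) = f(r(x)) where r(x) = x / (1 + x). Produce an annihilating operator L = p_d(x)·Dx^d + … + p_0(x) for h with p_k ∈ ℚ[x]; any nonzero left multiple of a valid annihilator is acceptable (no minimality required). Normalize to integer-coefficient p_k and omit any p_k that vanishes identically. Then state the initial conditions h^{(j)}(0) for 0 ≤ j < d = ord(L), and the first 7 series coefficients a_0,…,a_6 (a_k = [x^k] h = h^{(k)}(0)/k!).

L = (2 + 34·x)·Dx + (1 + 2·x + 17·x^2)·Dx^2  (order 2).
h: a_k = 0, 8, -8, -104/3, 120, 808/5, -4888/3, …
ICs: h(0) = 0, h′(0) = 8.

f: a_k = 0, 8, 0, -128/3, 0, 2048/5, 0, …
L₀ from L_f via x↦r, Dx↦r'^{-1}Dx.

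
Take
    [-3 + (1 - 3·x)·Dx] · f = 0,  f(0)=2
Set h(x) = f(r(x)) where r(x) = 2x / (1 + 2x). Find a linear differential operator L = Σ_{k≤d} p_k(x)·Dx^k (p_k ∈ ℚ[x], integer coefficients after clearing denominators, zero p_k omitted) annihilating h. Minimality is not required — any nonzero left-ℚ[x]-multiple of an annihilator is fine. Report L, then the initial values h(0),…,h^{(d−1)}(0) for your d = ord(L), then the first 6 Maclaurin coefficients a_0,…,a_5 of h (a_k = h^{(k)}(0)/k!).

L = 6 + (-1 + 2·x + 8·x^2)·Dx  (order 1).
h: a_k = 2, 12, 48, 192, 768, 3072, …
ICs: h(0) = 2.

f: a_k = 2, 6, 18, 54, 162, 486, …
h₀=f(r): pull back L_f along r ⇒ L₀.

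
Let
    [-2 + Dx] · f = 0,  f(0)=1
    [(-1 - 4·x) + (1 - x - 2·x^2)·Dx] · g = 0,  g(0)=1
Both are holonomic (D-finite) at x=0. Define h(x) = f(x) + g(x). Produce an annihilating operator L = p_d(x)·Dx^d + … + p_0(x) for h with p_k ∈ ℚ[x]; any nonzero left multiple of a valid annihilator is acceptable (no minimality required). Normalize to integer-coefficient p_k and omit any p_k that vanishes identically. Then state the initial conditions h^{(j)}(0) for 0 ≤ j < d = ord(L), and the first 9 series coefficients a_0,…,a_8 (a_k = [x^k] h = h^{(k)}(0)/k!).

L = (8 + 12·x + 72·x^2 + 32·x^3) + (-2 - 20·x - 36·x^2 + 16·x^3 + 16·x^4)·Dx + (-1 + 7·x - 16·x^3 - 8·x^4)·Dx^2  (order 2).
h: a_k = 2, 3, 5, 19/3, 35/3, 319/15, 1939/45, 26783/315, 53867/315, …
ICs: h(0) = 2, h′(0) = 3.

f: a_k = 1, 2, 2, 4/3, 2/3, 4/15, 4/45, 8/315, 2/315, …
g: a_k = 1, 1, 3, 5, 11, 21, 43, 85, 171, …
Sum ⇒ L₀ = lclm(L_f,L_g) in ℚ(x)⟨Dx⟩.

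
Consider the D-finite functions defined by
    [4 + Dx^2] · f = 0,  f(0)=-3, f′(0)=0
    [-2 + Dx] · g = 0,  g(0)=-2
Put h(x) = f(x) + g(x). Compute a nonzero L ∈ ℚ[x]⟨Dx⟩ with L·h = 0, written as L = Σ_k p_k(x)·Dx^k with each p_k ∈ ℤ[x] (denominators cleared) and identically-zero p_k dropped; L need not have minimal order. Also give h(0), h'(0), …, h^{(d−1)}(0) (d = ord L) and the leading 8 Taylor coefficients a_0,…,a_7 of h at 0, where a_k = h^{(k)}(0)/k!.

f: a_k = -3, 0, 6, 0, -2, 0, 4/15, 0, …
g: a_k = -2, -4, -4, -8/3, -4/3, -8/15, -8/45, -16/315, …
Weyl lclm of L_f,L_g ⇒ L₀ (ord ≤ 3).
L = -8 + 4·Dx - 2·Dx^2 + Dx^3  (order 3).
h: a_k = -5, -4, 2, -8/3, -10/3, -8/15, 4/45, -16/315, …
ICs: h(0) = -5, h′(0) = -4, h′′(0) = 4.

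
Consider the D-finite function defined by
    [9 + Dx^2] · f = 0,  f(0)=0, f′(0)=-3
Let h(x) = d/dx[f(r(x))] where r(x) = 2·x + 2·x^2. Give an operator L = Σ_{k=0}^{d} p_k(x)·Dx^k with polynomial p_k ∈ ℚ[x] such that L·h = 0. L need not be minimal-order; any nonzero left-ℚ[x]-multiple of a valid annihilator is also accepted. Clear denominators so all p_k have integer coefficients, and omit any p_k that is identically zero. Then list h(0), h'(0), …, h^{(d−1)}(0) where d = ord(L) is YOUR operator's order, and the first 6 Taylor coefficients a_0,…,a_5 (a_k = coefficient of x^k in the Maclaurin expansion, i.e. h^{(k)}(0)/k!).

L = (48 + 288·x + 864·x^2 + 1152·x^3 + 576·x^4) + (-6 - 12·x)·Dx + (1 + 4·x + 4·x^2)·Dx^2  (order 2).
h: a_k = -6, -12, 108, 432, 216, -1728, …
ICs: h(0) = -6, h′(0) = -12.

f: a_k = 0, -3, 0, 9/2, 0, -81/40, …
L₀ from L_f via x↦r, Dx↦r'^{-1}Dx.
h=h₀': d/dx-closure on L₀ ⇒ L.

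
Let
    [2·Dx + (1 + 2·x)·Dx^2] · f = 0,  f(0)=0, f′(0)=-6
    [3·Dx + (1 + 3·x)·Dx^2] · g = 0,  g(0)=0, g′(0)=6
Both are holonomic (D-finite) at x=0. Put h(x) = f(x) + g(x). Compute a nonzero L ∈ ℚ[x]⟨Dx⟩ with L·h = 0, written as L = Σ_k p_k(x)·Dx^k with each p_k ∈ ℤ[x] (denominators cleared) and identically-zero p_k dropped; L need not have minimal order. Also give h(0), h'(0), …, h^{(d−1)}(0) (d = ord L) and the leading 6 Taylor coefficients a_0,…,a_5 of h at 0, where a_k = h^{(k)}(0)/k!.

L = 12·Dx + (10 + 24·x)·Dx^2 + (1 + 5·x + 6·x^2)·Dx^3  (order 3).
h: a_k = 0, 0, -3, 10, -57/2, 78, …
ICs: h(0) = 0, h′(0) = 0, h′′(0) = -6.

f: a_k = 0, -6, 6, -8, 12, -96/5, …
g: a_k = 0, 6, -9, 18, -81/2, 486/5, …
Weyl lclm of L_f,L_g ⇒ L₀ (ord ≤ 4).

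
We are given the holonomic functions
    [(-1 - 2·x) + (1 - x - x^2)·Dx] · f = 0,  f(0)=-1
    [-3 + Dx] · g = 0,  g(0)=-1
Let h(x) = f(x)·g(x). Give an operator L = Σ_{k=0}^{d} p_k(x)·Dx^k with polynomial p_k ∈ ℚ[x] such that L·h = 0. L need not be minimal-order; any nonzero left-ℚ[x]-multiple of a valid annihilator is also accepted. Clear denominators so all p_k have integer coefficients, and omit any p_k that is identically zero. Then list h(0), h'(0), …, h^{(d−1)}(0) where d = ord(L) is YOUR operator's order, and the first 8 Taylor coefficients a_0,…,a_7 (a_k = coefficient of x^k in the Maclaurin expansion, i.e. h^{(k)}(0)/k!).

f: a_k = -1, -1, -2, -3, -5, -8, -13, -21, …
g: a_k = -1, -3, -9/2, -9/2, -27/8, -81/40, -81/80, -243/560, …
f·g: L₀ = L_f ⊗_s L_g, ord ≤ 1·1.
L = (4 - x - 3·x^2) + (-1 + x + x^2)·Dx  (order 1).
h: a_k = 1, 4, 19/2, 18, 247/8, 509/10, 6623/80, 18777/140, …
ICs: h(0) = 1.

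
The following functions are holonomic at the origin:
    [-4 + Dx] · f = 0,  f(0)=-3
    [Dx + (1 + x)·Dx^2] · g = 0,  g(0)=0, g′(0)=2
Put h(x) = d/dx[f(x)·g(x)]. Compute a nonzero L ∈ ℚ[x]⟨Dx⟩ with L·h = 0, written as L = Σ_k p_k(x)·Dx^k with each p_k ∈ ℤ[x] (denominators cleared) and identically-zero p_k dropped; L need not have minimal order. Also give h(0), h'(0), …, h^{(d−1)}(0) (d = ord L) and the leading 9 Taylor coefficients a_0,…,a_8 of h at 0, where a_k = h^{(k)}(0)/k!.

f: a_k = -3, -12, -24, -32, -32, -128/5, -256/15, -1024/105, -512/105, …
g: a_k = 0, 2, -1, 2/3, -1/2, 2/5, -1/3, 2/7, -1/4, …
h₀=f·g: eliminate ⇒ L₀, order ≤ 1·2.
Differentiate: ansatz ord ≤ ord L₀ ⇒ L.
L = (40 + 96·x + 64·x^2) + (-22 - 52·x - 32·x^2)·Dx + (3 + 7·x + 4·x^2)·Dx^2  (order 2).
h: a_k = -6, -42, -114, -186, -216, -194, -2134/15, -1318/15, -1649/35, …
ICs: h(0) = -6, h′(0) = -42.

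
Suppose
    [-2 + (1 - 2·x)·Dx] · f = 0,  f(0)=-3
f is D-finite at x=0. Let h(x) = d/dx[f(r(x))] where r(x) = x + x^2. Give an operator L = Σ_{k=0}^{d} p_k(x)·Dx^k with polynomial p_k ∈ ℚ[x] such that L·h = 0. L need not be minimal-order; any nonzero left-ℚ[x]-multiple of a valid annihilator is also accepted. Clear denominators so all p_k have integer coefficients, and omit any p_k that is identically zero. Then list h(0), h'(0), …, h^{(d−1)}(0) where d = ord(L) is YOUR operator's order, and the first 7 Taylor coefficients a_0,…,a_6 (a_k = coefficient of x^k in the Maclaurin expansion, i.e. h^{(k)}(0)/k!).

L = (6 + 12·x + 12·x^2) + (-1 + 6·x^2 + 4·x^3)·Dx  (order 1).
h: a_k = -6, -36, -144, -528, -1800, -5904, -18816, …
ICs: h(0) = -6.

f: a_k = -3, -6, -12, -24, -48, -96, -192, …
L₀ from L_f via x↦r, Dx↦r'^{-1}Dx.
h₀' ⇒ L via d/dx closure of L₀.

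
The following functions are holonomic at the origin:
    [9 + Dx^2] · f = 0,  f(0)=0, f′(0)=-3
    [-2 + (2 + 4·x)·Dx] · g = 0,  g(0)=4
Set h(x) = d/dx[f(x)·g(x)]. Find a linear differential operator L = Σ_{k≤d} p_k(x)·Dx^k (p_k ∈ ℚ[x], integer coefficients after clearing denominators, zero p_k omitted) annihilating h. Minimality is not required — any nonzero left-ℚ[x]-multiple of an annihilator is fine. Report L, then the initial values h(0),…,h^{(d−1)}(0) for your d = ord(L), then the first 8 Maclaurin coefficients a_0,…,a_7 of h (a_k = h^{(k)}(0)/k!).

f: a_k = 0, -3, 0, 9/2, 0, -81/40, 0, 243/560, …
g: a_k = 4, 4, -2, 2, -5/2, 7/2, -21/4, 33/4, …
h₀=f·g: eliminate ⇒ L₀, order ≤ 2·1.
h₀' ⇒ L via d/dx closure of L₀.
L = (14 + 84·x + 192·x^2 + 216·x^3 + 108·x^4) + (-1 - 8·x - 18·x^2 - 12·x^3)·Dx + (1 + 7·x + 19·x^2 + 24·x^3 + 12·x^4)·Dx^2  (order 2).
h: a_k = -12, -24, 72, 48, -48, -288/5, 72, -3168/35, …
ICs: h(0) = -12, h′(0) = -24.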